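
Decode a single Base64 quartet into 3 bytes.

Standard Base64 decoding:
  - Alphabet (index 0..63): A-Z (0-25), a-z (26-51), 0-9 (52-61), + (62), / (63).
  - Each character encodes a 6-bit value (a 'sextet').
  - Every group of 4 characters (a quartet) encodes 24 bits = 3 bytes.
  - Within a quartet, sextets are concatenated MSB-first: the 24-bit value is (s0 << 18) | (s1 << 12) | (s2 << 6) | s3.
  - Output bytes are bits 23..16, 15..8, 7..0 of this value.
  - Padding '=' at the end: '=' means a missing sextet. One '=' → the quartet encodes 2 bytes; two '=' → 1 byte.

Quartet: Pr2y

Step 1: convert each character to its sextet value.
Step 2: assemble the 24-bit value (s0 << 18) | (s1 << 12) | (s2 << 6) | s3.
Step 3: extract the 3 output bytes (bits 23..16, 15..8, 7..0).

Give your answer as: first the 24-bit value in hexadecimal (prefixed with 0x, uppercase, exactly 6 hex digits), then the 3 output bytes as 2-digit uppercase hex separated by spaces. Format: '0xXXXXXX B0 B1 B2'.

Answer: 0x3EBDB2 3E BD B2

Derivation:
Sextets: P=15, r=43, 2=54, y=50
24-bit: (15<<18) | (43<<12) | (54<<6) | 50
      = 0x3C0000 | 0x02B000 | 0x000D80 | 0x000032
      = 0x3EBDB2
Bytes: (v>>16)&0xFF=3E, (v>>8)&0xFF=BD, v&0xFF=B2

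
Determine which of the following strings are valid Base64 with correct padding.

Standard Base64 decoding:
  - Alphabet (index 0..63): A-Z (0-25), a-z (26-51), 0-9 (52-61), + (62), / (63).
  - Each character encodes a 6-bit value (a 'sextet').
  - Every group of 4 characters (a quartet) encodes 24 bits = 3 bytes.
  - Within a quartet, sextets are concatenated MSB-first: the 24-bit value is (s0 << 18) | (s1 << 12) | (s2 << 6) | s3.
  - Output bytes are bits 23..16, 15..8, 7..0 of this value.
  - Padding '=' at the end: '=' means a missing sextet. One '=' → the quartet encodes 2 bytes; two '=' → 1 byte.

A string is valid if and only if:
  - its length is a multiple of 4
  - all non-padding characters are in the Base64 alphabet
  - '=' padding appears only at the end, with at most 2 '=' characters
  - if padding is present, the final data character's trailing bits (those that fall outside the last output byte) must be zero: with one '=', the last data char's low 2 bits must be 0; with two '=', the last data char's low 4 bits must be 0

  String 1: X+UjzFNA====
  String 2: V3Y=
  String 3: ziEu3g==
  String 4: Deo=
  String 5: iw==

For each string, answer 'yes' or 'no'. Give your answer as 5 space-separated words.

Answer: no yes yes yes yes

Derivation:
String 1: 'X+UjzFNA====' → invalid (4 pad chars (max 2))
String 2: 'V3Y=' → valid
String 3: 'ziEu3g==' → valid
String 4: 'Deo=' → valid
String 5: 'iw==' → valid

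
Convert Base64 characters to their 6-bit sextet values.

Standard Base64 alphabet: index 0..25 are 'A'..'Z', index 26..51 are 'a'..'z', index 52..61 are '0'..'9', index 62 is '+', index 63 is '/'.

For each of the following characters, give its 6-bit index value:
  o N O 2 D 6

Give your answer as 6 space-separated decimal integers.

Answer: 40 13 14 54 3 58

Derivation:
'o': a..z range, 26 + ord('o') − ord('a') = 40
'N': A..Z range, ord('N') − ord('A') = 13
'O': A..Z range, ord('O') − ord('A') = 14
'2': 0..9 range, 52 + ord('2') − ord('0') = 54
'D': A..Z range, ord('D') − ord('A') = 3
'6': 0..9 range, 52 + ord('6') − ord('0') = 58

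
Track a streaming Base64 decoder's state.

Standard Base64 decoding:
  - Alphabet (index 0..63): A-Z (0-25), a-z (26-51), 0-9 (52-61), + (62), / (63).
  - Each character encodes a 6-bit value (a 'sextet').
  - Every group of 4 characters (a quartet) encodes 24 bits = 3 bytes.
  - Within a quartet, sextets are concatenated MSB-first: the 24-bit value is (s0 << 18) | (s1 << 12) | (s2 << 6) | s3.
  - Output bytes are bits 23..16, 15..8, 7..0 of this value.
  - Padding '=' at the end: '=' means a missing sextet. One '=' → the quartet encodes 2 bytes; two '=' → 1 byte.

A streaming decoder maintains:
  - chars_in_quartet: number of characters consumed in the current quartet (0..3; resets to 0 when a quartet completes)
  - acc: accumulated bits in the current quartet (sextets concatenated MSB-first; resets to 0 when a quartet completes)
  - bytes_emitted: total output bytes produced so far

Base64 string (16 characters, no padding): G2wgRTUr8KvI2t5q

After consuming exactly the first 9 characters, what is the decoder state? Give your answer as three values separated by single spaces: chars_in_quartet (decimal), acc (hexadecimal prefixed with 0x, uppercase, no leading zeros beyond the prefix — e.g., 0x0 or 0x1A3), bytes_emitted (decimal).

After char 0 ('G'=6): chars_in_quartet=1 acc=0x6 bytes_emitted=0
After char 1 ('2'=54): chars_in_quartet=2 acc=0x1B6 bytes_emitted=0
After char 2 ('w'=48): chars_in_quartet=3 acc=0x6DB0 bytes_emitted=0
After char 3 ('g'=32): chars_in_quartet=4 acc=0x1B6C20 -> emit 1B 6C 20, reset; bytes_emitted=3
After char 4 ('R'=17): chars_in_quartet=1 acc=0x11 bytes_emitted=3
After char 5 ('T'=19): chars_in_quartet=2 acc=0x453 bytes_emitted=3
After char 6 ('U'=20): chars_in_quartet=3 acc=0x114D4 bytes_emitted=3
After char 7 ('r'=43): chars_in_quartet=4 acc=0x45352B -> emit 45 35 2B, reset; bytes_emitted=6
After char 8 ('8'=60): chars_in_quartet=1 acc=0x3C bytes_emitted=6

Answer: 1 0x3C 6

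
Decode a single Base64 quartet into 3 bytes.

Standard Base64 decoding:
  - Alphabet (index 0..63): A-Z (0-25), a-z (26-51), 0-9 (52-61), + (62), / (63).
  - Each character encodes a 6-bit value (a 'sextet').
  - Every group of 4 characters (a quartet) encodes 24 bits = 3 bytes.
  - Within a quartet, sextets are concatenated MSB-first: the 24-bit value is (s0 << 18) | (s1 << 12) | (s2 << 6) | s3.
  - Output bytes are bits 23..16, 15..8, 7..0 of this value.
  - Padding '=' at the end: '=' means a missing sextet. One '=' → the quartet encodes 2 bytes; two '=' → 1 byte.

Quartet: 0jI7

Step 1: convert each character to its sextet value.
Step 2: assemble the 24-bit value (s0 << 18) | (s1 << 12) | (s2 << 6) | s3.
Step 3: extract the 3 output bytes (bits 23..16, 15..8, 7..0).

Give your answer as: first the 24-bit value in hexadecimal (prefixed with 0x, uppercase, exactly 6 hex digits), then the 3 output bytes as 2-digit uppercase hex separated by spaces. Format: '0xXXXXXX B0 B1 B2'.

Sextets: 0=52, j=35, I=8, 7=59
24-bit: (52<<18) | (35<<12) | (8<<6) | 59
      = 0xD00000 | 0x023000 | 0x000200 | 0x00003B
      = 0xD2323B
Bytes: (v>>16)&0xFF=D2, (v>>8)&0xFF=32, v&0xFF=3B

Answer: 0xD2323B D2 32 3B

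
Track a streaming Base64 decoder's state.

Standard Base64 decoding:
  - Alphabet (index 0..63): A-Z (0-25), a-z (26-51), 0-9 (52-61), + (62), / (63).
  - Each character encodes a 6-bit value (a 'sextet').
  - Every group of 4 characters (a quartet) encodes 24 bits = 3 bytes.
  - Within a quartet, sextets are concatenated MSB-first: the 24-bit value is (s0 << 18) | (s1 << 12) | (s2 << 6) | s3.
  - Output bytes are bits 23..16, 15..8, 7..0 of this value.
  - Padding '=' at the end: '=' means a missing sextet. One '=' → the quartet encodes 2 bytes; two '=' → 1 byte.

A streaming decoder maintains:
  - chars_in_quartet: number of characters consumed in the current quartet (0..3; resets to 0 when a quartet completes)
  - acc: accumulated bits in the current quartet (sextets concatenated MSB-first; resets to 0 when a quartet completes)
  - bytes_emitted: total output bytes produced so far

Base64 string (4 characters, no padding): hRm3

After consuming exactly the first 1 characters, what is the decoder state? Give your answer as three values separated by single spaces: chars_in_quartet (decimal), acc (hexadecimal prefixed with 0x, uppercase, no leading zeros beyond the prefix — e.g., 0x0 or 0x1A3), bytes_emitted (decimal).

Answer: 1 0x21 0

Derivation:
After char 0 ('h'=33): chars_in_quartet=1 acc=0x21 bytes_emitted=0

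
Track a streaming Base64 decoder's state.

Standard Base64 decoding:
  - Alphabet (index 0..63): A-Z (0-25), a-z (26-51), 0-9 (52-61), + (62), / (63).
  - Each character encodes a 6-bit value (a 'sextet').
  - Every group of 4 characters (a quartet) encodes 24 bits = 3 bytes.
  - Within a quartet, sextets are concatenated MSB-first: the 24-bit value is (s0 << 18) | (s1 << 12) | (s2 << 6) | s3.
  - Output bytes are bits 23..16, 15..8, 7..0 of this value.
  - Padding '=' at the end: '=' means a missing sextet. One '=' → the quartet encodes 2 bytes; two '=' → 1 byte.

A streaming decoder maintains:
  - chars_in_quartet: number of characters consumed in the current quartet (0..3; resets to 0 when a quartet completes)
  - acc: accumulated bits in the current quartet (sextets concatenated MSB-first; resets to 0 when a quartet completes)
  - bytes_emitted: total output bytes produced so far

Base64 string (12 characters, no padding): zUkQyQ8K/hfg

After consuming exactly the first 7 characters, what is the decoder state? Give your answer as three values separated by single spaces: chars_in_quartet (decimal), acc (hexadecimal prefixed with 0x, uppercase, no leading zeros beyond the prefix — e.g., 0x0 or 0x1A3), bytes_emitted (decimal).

After char 0 ('z'=51): chars_in_quartet=1 acc=0x33 bytes_emitted=0
After char 1 ('U'=20): chars_in_quartet=2 acc=0xCD4 bytes_emitted=0
After char 2 ('k'=36): chars_in_quartet=3 acc=0x33524 bytes_emitted=0
After char 3 ('Q'=16): chars_in_quartet=4 acc=0xCD4910 -> emit CD 49 10, reset; bytes_emitted=3
After char 4 ('y'=50): chars_in_quartet=1 acc=0x32 bytes_emitted=3
After char 5 ('Q'=16): chars_in_quartet=2 acc=0xC90 bytes_emitted=3
After char 6 ('8'=60): chars_in_quartet=3 acc=0x3243C bytes_emitted=3

Answer: 3 0x3243C 3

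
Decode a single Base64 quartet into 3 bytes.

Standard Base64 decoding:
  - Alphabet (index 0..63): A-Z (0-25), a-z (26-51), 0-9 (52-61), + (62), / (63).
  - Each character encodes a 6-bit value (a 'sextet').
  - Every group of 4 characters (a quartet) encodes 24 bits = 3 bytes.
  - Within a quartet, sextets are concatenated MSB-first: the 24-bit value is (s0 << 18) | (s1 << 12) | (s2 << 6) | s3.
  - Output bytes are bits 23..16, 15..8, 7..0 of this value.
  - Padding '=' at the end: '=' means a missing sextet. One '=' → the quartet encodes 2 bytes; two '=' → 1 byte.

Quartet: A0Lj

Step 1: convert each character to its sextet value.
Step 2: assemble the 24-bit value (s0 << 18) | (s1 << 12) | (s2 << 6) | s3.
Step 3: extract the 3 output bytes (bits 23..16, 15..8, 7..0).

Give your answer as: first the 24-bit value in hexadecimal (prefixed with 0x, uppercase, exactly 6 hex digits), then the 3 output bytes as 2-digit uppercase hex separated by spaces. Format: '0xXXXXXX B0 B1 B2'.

Answer: 0x0342E3 03 42 E3

Derivation:
Sextets: A=0, 0=52, L=11, j=35
24-bit: (0<<18) | (52<<12) | (11<<6) | 35
      = 0x000000 | 0x034000 | 0x0002C0 | 0x000023
      = 0x0342E3
Bytes: (v>>16)&0xFF=03, (v>>8)&0xFF=42, v&0xFF=E3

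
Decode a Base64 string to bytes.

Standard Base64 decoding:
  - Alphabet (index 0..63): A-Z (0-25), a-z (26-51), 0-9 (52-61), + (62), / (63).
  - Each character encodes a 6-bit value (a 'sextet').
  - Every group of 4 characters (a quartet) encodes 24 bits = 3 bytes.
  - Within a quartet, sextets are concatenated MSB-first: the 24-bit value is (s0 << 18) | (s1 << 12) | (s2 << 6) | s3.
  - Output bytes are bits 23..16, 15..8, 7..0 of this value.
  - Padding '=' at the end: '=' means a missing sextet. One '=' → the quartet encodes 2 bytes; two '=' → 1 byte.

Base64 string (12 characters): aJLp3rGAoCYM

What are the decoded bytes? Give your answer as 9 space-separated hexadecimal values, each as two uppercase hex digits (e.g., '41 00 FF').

After char 0 ('a'=26): chars_in_quartet=1 acc=0x1A bytes_emitted=0
After char 1 ('J'=9): chars_in_quartet=2 acc=0x689 bytes_emitted=0
After char 2 ('L'=11): chars_in_quartet=3 acc=0x1A24B bytes_emitted=0
After char 3 ('p'=41): chars_in_quartet=4 acc=0x6892E9 -> emit 68 92 E9, reset; bytes_emitted=3
After char 4 ('3'=55): chars_in_quartet=1 acc=0x37 bytes_emitted=3
After char 5 ('r'=43): chars_in_quartet=2 acc=0xDEB bytes_emitted=3
After char 6 ('G'=6): chars_in_quartet=3 acc=0x37AC6 bytes_emitted=3
After char 7 ('A'=0): chars_in_quartet=4 acc=0xDEB180 -> emit DE B1 80, reset; bytes_emitted=6
After char 8 ('o'=40): chars_in_quartet=1 acc=0x28 bytes_emitted=6
After char 9 ('C'=2): chars_in_quartet=2 acc=0xA02 bytes_emitted=6
After char 10 ('Y'=24): chars_in_quartet=3 acc=0x28098 bytes_emitted=6
After char 11 ('M'=12): chars_in_quartet=4 acc=0xA0260C -> emit A0 26 0C, reset; bytes_emitted=9

Answer: 68 92 E9 DE B1 80 A0 26 0C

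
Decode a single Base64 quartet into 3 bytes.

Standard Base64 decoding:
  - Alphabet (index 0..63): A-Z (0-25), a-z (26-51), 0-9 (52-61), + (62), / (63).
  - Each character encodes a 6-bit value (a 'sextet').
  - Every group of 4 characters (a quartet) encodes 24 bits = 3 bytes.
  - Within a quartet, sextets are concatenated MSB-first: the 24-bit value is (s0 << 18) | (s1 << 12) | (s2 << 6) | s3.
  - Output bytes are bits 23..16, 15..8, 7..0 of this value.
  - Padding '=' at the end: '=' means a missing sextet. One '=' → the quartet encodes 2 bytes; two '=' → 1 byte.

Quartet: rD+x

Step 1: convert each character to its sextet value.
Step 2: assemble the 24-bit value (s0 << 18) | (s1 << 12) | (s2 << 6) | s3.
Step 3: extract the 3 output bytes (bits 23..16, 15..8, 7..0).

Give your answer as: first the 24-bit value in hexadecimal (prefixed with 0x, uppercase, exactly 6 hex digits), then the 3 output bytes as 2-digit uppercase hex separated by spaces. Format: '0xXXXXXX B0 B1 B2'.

Sextets: r=43, D=3, +=62, x=49
24-bit: (43<<18) | (3<<12) | (62<<6) | 49
      = 0xAC0000 | 0x003000 | 0x000F80 | 0x000031
      = 0xAC3FB1
Bytes: (v>>16)&0xFF=AC, (v>>8)&0xFF=3F, v&0xFF=B1

Answer: 0xAC3FB1 AC 3F B1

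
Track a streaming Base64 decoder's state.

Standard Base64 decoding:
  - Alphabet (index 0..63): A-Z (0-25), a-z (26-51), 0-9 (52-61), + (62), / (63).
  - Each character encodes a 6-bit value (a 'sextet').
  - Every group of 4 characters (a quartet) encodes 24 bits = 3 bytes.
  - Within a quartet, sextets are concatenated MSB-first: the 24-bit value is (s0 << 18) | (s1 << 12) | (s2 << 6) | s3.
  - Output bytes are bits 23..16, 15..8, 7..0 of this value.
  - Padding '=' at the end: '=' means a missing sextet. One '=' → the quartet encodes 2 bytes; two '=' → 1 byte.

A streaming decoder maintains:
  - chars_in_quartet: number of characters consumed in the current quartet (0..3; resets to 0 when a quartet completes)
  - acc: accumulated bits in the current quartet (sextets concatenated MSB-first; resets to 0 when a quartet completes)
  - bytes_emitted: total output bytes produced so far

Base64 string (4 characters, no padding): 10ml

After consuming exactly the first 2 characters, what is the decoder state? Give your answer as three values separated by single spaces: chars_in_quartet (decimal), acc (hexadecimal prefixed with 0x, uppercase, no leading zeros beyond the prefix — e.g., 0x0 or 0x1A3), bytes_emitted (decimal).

After char 0 ('1'=53): chars_in_quartet=1 acc=0x35 bytes_emitted=0
After char 1 ('0'=52): chars_in_quartet=2 acc=0xD74 bytes_emitted=0

Answer: 2 0xD74 0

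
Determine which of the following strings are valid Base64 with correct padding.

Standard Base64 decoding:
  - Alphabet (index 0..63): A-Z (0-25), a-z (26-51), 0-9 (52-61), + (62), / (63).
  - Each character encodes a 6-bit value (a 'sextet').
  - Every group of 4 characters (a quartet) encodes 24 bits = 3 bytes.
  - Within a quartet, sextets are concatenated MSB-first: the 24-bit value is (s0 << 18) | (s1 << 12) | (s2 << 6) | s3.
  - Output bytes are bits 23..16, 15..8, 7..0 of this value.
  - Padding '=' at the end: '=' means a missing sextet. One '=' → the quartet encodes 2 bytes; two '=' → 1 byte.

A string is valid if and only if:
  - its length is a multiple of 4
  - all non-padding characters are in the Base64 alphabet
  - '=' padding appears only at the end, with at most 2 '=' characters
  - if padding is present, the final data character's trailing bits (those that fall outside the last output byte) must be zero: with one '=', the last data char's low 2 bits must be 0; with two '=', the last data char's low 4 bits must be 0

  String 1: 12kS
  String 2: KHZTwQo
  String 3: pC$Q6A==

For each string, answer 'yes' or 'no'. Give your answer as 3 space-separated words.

String 1: '12kS' → valid
String 2: 'KHZTwQo' → invalid (len=7 not mult of 4)
String 3: 'pC$Q6A==' → invalid (bad char(s): ['$'])

Answer: yes no no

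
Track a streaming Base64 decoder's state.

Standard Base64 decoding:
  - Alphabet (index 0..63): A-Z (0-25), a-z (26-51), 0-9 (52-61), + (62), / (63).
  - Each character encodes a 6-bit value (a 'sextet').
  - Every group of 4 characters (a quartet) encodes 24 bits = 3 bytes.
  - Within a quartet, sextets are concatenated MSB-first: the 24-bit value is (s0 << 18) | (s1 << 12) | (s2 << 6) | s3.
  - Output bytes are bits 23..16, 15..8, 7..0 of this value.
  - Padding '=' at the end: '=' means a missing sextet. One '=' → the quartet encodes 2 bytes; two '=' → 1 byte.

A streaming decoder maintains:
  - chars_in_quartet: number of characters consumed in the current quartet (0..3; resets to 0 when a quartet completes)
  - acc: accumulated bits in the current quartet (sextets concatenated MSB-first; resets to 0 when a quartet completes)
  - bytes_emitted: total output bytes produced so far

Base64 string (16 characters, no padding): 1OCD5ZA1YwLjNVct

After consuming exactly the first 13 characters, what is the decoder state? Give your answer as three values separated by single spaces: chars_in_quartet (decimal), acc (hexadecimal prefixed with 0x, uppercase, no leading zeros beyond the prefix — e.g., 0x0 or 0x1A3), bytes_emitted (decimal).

Answer: 1 0xD 9

Derivation:
After char 0 ('1'=53): chars_in_quartet=1 acc=0x35 bytes_emitted=0
After char 1 ('O'=14): chars_in_quartet=2 acc=0xD4E bytes_emitted=0
After char 2 ('C'=2): chars_in_quartet=3 acc=0x35382 bytes_emitted=0
After char 3 ('D'=3): chars_in_quartet=4 acc=0xD4E083 -> emit D4 E0 83, reset; bytes_emitted=3
After char 4 ('5'=57): chars_in_quartet=1 acc=0x39 bytes_emitted=3
After char 5 ('Z'=25): chars_in_quartet=2 acc=0xE59 bytes_emitted=3
After char 6 ('A'=0): chars_in_quartet=3 acc=0x39640 bytes_emitted=3
After char 7 ('1'=53): chars_in_quartet=4 acc=0xE59035 -> emit E5 90 35, reset; bytes_emitted=6
After char 8 ('Y'=24): chars_in_quartet=1 acc=0x18 bytes_emitted=6
After char 9 ('w'=48): chars_in_quartet=2 acc=0x630 bytes_emitted=6
After char 10 ('L'=11): chars_in_quartet=3 acc=0x18C0B bytes_emitted=6
After char 11 ('j'=35): chars_in_quartet=4 acc=0x6302E3 -> emit 63 02 E3, reset; bytes_emitted=9
After char 12 ('N'=13): chars_in_quartet=1 acc=0xD bytes_emitted=9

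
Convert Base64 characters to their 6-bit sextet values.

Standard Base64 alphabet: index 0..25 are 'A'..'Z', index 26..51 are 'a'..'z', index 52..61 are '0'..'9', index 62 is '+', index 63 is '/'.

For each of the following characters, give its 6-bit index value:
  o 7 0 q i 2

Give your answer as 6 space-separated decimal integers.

Answer: 40 59 52 42 34 54

Derivation:
'o': a..z range, 26 + ord('o') − ord('a') = 40
'7': 0..9 range, 52 + ord('7') − ord('0') = 59
'0': 0..9 range, 52 + ord('0') − ord('0') = 52
'q': a..z range, 26 + ord('q') − ord('a') = 42
'i': a..z range, 26 + ord('i') − ord('a') = 34
'2': 0..9 range, 52 + ord('2') − ord('0') = 54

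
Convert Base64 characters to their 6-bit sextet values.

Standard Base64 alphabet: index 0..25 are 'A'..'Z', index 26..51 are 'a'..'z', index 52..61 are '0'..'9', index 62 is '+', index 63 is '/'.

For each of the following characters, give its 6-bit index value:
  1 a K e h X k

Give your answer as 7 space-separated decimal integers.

'1': 0..9 range, 52 + ord('1') − ord('0') = 53
'a': a..z range, 26 + ord('a') − ord('a') = 26
'K': A..Z range, ord('K') − ord('A') = 10
'e': a..z range, 26 + ord('e') − ord('a') = 30
'h': a..z range, 26 + ord('h') − ord('a') = 33
'X': A..Z range, ord('X') − ord('A') = 23
'k': a..z range, 26 + ord('k') − ord('a') = 36

Answer: 53 26 10 30 33 23 36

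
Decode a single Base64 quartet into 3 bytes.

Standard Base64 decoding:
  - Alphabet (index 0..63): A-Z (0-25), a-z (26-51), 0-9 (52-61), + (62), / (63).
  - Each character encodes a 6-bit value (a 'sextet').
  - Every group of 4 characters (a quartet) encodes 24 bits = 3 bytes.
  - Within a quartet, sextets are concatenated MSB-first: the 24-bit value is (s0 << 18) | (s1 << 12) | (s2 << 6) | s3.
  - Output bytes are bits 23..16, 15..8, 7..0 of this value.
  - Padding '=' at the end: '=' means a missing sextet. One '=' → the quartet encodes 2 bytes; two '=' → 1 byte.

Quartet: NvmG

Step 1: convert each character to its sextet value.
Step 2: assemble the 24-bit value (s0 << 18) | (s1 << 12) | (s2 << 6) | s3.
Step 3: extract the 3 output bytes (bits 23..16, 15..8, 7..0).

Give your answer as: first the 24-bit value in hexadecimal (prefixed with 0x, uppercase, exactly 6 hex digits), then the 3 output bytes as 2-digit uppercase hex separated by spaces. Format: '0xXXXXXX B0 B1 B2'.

Sextets: N=13, v=47, m=38, G=6
24-bit: (13<<18) | (47<<12) | (38<<6) | 6
      = 0x340000 | 0x02F000 | 0x000980 | 0x000006
      = 0x36F986
Bytes: (v>>16)&0xFF=36, (v>>8)&0xFF=F9, v&0xFF=86

Answer: 0x36F986 36 F9 86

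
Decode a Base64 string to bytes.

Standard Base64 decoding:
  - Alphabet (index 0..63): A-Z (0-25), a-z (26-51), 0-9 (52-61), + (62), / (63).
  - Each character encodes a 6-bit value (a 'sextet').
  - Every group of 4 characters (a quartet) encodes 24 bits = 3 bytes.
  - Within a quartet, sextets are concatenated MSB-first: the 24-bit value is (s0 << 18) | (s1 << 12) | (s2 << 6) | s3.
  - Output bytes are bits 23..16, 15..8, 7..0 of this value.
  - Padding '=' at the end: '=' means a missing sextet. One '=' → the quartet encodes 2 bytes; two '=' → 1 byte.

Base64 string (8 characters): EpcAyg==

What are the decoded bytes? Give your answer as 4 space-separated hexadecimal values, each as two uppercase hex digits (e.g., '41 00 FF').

After char 0 ('E'=4): chars_in_quartet=1 acc=0x4 bytes_emitted=0
After char 1 ('p'=41): chars_in_quartet=2 acc=0x129 bytes_emitted=0
After char 2 ('c'=28): chars_in_quartet=3 acc=0x4A5C bytes_emitted=0
After char 3 ('A'=0): chars_in_quartet=4 acc=0x129700 -> emit 12 97 00, reset; bytes_emitted=3
After char 4 ('y'=50): chars_in_quartet=1 acc=0x32 bytes_emitted=3
After char 5 ('g'=32): chars_in_quartet=2 acc=0xCA0 bytes_emitted=3
Padding '==': partial quartet acc=0xCA0 -> emit CA; bytes_emitted=4

Answer: 12 97 00 CA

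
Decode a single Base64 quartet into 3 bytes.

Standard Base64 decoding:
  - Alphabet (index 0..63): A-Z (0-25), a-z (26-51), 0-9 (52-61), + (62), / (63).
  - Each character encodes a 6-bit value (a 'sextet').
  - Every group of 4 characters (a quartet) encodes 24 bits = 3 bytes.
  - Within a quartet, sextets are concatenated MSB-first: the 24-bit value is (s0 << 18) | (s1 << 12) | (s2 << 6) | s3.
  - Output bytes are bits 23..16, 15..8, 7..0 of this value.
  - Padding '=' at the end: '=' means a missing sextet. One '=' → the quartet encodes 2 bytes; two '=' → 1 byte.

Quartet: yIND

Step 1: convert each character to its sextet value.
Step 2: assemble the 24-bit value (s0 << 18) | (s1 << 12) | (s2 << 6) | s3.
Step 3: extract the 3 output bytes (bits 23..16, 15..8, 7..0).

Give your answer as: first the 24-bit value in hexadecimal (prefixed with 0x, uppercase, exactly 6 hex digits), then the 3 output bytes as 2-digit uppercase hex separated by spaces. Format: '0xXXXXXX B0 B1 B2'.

Sextets: y=50, I=8, N=13, D=3
24-bit: (50<<18) | (8<<12) | (13<<6) | 3
      = 0xC80000 | 0x008000 | 0x000340 | 0x000003
      = 0xC88343
Bytes: (v>>16)&0xFF=C8, (v>>8)&0xFF=83, v&0xFF=43

Answer: 0xC88343 C8 83 43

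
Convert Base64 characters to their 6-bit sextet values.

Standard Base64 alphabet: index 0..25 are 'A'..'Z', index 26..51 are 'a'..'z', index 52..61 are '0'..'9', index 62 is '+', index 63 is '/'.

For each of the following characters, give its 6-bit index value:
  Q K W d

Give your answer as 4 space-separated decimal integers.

'Q': A..Z range, ord('Q') − ord('A') = 16
'K': A..Z range, ord('K') − ord('A') = 10
'W': A..Z range, ord('W') − ord('A') = 22
'd': a..z range, 26 + ord('d') − ord('a') = 29

Answer: 16 10 22 29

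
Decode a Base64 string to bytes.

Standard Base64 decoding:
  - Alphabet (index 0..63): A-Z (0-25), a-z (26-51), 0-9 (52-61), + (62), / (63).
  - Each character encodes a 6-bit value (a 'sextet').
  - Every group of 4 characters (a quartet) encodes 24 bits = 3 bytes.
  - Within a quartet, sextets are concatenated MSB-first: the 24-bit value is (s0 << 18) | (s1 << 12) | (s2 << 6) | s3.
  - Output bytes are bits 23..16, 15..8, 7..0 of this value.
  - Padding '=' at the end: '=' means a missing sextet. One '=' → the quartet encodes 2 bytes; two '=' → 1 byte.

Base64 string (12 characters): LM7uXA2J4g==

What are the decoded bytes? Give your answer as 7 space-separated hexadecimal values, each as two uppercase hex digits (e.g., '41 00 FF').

After char 0 ('L'=11): chars_in_quartet=1 acc=0xB bytes_emitted=0
After char 1 ('M'=12): chars_in_quartet=2 acc=0x2CC bytes_emitted=0
After char 2 ('7'=59): chars_in_quartet=3 acc=0xB33B bytes_emitted=0
After char 3 ('u'=46): chars_in_quartet=4 acc=0x2CCEEE -> emit 2C CE EE, reset; bytes_emitted=3
After char 4 ('X'=23): chars_in_quartet=1 acc=0x17 bytes_emitted=3
After char 5 ('A'=0): chars_in_quartet=2 acc=0x5C0 bytes_emitted=3
After char 6 ('2'=54): chars_in_quartet=3 acc=0x17036 bytes_emitted=3
After char 7 ('J'=9): chars_in_quartet=4 acc=0x5C0D89 -> emit 5C 0D 89, reset; bytes_emitted=6
After char 8 ('4'=56): chars_in_quartet=1 acc=0x38 bytes_emitted=6
After char 9 ('g'=32): chars_in_quartet=2 acc=0xE20 bytes_emitted=6
Padding '==': partial quartet acc=0xE20 -> emit E2; bytes_emitted=7

Answer: 2C CE EE 5C 0D 89 E2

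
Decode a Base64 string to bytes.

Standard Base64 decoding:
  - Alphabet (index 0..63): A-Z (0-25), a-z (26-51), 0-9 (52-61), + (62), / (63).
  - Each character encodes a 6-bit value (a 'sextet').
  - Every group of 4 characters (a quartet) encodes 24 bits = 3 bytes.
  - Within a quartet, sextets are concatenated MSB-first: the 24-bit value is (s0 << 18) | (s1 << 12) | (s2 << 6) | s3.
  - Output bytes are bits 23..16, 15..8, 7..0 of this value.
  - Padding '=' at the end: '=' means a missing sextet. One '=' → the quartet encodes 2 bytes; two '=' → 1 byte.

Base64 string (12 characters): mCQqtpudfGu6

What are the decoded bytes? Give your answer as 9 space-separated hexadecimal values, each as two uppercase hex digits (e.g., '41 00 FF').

After char 0 ('m'=38): chars_in_quartet=1 acc=0x26 bytes_emitted=0
After char 1 ('C'=2): chars_in_quartet=2 acc=0x982 bytes_emitted=0
After char 2 ('Q'=16): chars_in_quartet=3 acc=0x26090 bytes_emitted=0
After char 3 ('q'=42): chars_in_quartet=4 acc=0x98242A -> emit 98 24 2A, reset; bytes_emitted=3
After char 4 ('t'=45): chars_in_quartet=1 acc=0x2D bytes_emitted=3
After char 5 ('p'=41): chars_in_quartet=2 acc=0xB69 bytes_emitted=3
After char 6 ('u'=46): chars_in_quartet=3 acc=0x2DA6E bytes_emitted=3
After char 7 ('d'=29): chars_in_quartet=4 acc=0xB69B9D -> emit B6 9B 9D, reset; bytes_emitted=6
After char 8 ('f'=31): chars_in_quartet=1 acc=0x1F bytes_emitted=6
After char 9 ('G'=6): chars_in_quartet=2 acc=0x7C6 bytes_emitted=6
After char 10 ('u'=46): chars_in_quartet=3 acc=0x1F1AE bytes_emitted=6
After char 11 ('6'=58): chars_in_quartet=4 acc=0x7C6BBA -> emit 7C 6B BA, reset; bytes_emitted=9

Answer: 98 24 2A B6 9B 9D 7C 6B BA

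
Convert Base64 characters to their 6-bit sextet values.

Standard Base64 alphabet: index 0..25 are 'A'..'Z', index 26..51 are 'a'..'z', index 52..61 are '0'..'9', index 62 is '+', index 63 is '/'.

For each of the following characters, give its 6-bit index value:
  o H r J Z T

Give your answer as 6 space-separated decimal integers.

Answer: 40 7 43 9 25 19

Derivation:
'o': a..z range, 26 + ord('o') − ord('a') = 40
'H': A..Z range, ord('H') − ord('A') = 7
'r': a..z range, 26 + ord('r') − ord('a') = 43
'J': A..Z range, ord('J') − ord('A') = 9
'Z': A..Z range, ord('Z') − ord('A') = 25
'T': A..Z range, ord('T') − ord('A') = 19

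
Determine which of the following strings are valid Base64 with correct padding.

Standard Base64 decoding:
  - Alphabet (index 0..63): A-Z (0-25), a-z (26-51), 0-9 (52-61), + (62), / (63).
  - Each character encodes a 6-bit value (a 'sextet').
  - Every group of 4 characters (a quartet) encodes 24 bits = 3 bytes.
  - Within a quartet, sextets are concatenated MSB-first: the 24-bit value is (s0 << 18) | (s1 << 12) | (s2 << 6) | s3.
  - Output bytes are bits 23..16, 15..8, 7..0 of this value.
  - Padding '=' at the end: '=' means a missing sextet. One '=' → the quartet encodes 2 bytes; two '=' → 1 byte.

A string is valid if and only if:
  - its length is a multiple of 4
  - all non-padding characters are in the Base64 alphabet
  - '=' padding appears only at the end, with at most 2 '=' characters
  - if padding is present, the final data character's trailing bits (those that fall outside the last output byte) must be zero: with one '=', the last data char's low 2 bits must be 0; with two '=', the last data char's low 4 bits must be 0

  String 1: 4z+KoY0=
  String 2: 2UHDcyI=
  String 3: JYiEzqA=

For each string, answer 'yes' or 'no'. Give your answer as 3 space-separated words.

String 1: '4z+KoY0=' → valid
String 2: '2UHDcyI=' → valid
String 3: 'JYiEzqA=' → valid

Answer: yes yes yes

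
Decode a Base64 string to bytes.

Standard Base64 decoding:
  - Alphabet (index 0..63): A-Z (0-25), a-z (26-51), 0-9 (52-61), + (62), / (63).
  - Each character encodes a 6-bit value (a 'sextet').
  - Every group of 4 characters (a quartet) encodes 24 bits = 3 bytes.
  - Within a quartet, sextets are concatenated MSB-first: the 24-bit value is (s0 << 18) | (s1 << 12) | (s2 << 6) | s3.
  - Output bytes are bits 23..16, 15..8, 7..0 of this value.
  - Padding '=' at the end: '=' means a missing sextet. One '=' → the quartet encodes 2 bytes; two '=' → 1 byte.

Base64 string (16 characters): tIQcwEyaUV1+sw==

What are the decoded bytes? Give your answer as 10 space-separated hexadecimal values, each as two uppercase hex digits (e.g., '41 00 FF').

After char 0 ('t'=45): chars_in_quartet=1 acc=0x2D bytes_emitted=0
After char 1 ('I'=8): chars_in_quartet=2 acc=0xB48 bytes_emitted=0
After char 2 ('Q'=16): chars_in_quartet=3 acc=0x2D210 bytes_emitted=0
After char 3 ('c'=28): chars_in_quartet=4 acc=0xB4841C -> emit B4 84 1C, reset; bytes_emitted=3
After char 4 ('w'=48): chars_in_quartet=1 acc=0x30 bytes_emitted=3
After char 5 ('E'=4): chars_in_quartet=2 acc=0xC04 bytes_emitted=3
After char 6 ('y'=50): chars_in_quartet=3 acc=0x30132 bytes_emitted=3
After char 7 ('a'=26): chars_in_quartet=4 acc=0xC04C9A -> emit C0 4C 9A, reset; bytes_emitted=6
After char 8 ('U'=20): chars_in_quartet=1 acc=0x14 bytes_emitted=6
After char 9 ('V'=21): chars_in_quartet=2 acc=0x515 bytes_emitted=6
After char 10 ('1'=53): chars_in_quartet=3 acc=0x14575 bytes_emitted=6
After char 11 ('+'=62): chars_in_quartet=4 acc=0x515D7E -> emit 51 5D 7E, reset; bytes_emitted=9
After char 12 ('s'=44): chars_in_quartet=1 acc=0x2C bytes_emitted=9
After char 13 ('w'=48): chars_in_quartet=2 acc=0xB30 bytes_emitted=9
Padding '==': partial quartet acc=0xB30 -> emit B3; bytes_emitted=10

Answer: B4 84 1C C0 4C 9A 51 5D 7E B3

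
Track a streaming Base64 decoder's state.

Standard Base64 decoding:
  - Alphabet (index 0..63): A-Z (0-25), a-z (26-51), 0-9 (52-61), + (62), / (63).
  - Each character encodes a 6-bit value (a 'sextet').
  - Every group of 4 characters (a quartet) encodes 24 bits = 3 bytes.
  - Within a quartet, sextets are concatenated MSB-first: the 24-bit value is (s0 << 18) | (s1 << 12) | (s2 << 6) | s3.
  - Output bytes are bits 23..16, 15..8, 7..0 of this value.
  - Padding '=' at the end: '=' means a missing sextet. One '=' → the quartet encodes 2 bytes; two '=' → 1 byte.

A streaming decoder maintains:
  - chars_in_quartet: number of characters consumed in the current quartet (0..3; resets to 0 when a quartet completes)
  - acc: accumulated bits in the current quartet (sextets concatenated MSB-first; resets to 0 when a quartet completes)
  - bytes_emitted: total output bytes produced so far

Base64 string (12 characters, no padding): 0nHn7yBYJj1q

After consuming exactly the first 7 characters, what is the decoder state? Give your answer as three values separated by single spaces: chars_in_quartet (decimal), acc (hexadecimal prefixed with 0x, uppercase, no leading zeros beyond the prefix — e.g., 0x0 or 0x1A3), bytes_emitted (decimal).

After char 0 ('0'=52): chars_in_quartet=1 acc=0x34 bytes_emitted=0
After char 1 ('n'=39): chars_in_quartet=2 acc=0xD27 bytes_emitted=0
After char 2 ('H'=7): chars_in_quartet=3 acc=0x349C7 bytes_emitted=0
After char 3 ('n'=39): chars_in_quartet=4 acc=0xD271E7 -> emit D2 71 E7, reset; bytes_emitted=3
After char 4 ('7'=59): chars_in_quartet=1 acc=0x3B bytes_emitted=3
After char 5 ('y'=50): chars_in_quartet=2 acc=0xEF2 bytes_emitted=3
After char 6 ('B'=1): chars_in_quartet=3 acc=0x3BC81 bytes_emitted=3

Answer: 3 0x3BC81 3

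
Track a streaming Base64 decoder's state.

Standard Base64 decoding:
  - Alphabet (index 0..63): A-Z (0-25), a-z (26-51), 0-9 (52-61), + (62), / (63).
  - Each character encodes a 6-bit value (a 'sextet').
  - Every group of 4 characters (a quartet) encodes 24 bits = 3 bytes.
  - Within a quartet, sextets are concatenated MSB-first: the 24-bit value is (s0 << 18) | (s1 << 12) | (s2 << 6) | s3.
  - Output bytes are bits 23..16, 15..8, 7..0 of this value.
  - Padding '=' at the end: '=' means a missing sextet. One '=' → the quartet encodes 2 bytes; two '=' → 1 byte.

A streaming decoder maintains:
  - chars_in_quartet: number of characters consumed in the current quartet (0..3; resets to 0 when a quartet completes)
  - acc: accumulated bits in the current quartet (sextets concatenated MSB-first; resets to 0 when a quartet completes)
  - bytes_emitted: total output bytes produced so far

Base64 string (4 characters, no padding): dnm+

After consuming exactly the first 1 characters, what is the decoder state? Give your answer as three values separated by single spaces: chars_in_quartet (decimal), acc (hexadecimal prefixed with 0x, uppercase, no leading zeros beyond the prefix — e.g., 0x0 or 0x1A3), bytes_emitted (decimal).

After char 0 ('d'=29): chars_in_quartet=1 acc=0x1D bytes_emitted=0

Answer: 1 0x1D 0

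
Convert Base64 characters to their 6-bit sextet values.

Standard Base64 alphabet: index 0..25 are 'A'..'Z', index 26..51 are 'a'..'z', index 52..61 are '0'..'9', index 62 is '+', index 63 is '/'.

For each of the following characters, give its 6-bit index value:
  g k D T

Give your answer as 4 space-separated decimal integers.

'g': a..z range, 26 + ord('g') − ord('a') = 32
'k': a..z range, 26 + ord('k') − ord('a') = 36
'D': A..Z range, ord('D') − ord('A') = 3
'T': A..Z range, ord('T') − ord('A') = 19

Answer: 32 36 3 19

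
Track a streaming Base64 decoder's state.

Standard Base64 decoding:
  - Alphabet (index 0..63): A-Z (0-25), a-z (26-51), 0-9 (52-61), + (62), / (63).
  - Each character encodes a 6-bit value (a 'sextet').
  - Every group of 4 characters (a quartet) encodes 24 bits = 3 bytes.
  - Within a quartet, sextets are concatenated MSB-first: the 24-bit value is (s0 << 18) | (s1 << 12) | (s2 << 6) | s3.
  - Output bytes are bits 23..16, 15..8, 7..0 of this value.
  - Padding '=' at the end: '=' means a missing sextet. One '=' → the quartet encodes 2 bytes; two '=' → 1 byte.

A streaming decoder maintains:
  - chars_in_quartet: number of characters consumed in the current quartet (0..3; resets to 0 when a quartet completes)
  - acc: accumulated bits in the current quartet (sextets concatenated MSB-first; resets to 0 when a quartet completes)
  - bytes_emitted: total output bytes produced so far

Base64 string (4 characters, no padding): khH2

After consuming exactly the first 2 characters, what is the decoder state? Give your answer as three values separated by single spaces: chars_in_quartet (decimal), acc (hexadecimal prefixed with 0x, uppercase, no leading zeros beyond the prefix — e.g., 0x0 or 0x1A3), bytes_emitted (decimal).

After char 0 ('k'=36): chars_in_quartet=1 acc=0x24 bytes_emitted=0
After char 1 ('h'=33): chars_in_quartet=2 acc=0x921 bytes_emitted=0

Answer: 2 0x921 0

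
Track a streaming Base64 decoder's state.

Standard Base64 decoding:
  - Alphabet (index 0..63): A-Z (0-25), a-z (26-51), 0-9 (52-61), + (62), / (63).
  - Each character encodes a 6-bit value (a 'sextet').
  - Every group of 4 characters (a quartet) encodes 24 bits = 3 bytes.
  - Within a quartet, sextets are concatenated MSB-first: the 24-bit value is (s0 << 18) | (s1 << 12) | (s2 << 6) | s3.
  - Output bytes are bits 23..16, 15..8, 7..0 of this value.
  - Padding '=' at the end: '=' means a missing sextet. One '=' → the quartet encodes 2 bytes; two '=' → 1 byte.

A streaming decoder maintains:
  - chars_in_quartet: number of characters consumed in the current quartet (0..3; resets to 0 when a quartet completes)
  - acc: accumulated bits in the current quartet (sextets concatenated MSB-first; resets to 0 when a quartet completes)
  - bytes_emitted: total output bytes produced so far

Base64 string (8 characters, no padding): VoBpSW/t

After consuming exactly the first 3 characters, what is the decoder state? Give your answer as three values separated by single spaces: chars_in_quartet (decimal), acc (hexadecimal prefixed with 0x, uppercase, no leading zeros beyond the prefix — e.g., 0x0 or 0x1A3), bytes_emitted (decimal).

After char 0 ('V'=21): chars_in_quartet=1 acc=0x15 bytes_emitted=0
After char 1 ('o'=40): chars_in_quartet=2 acc=0x568 bytes_emitted=0
After char 2 ('B'=1): chars_in_quartet=3 acc=0x15A01 bytes_emitted=0

Answer: 3 0x15A01 0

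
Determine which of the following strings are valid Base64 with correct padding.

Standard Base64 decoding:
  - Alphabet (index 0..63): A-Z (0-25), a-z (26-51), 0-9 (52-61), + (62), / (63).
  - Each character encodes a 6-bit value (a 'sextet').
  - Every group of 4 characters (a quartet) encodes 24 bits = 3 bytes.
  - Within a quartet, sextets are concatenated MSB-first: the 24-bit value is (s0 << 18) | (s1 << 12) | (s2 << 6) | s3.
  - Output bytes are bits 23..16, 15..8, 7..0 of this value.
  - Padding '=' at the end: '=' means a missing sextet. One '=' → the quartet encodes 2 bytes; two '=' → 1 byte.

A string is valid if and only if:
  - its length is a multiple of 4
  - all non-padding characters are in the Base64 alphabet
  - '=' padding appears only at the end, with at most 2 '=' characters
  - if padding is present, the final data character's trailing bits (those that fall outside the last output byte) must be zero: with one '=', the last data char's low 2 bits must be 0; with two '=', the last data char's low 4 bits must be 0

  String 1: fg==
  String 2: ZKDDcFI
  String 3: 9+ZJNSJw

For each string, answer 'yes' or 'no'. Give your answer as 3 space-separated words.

String 1: 'fg==' → valid
String 2: 'ZKDDcFI' → invalid (len=7 not mult of 4)
String 3: '9+ZJNSJw' → valid

Answer: yes no yes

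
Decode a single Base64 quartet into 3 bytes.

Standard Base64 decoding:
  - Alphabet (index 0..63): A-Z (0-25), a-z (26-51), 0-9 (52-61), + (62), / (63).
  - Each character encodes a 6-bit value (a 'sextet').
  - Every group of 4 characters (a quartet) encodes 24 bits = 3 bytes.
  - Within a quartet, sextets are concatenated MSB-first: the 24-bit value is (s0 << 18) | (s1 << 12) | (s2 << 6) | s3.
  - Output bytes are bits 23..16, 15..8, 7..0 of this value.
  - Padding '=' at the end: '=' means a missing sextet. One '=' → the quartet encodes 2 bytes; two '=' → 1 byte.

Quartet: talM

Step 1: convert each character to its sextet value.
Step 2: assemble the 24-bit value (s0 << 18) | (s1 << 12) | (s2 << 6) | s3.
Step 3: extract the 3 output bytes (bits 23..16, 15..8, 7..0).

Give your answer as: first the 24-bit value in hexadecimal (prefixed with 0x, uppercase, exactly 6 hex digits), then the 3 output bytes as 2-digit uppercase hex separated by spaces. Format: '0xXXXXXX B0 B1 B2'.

Sextets: t=45, a=26, l=37, M=12
24-bit: (45<<18) | (26<<12) | (37<<6) | 12
      = 0xB40000 | 0x01A000 | 0x000940 | 0x00000C
      = 0xB5A94C
Bytes: (v>>16)&0xFF=B5, (v>>8)&0xFF=A9, v&0xFF=4C

Answer: 0xB5A94C B5 A9 4C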